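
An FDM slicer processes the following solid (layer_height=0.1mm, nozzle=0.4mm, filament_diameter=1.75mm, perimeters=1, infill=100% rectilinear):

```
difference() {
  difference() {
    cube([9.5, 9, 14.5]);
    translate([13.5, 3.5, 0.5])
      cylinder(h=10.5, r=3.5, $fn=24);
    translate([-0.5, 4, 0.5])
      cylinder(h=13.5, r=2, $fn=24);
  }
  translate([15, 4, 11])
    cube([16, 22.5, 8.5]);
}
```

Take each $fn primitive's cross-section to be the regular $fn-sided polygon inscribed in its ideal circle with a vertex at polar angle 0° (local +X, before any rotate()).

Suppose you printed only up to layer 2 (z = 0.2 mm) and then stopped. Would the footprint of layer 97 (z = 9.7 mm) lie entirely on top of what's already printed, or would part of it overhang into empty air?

Compare the two slices. At z = 0.2: the 9.5×9 cube contributes its full rectangle (area 85.50 mm²); the cylinder at (13.5, 3.5) does not reach this height (z outside [0.5, 11]); the cylinder at (-0.5, 4) is absent (z outside [0.5, 14]); Subtracting the remaining from the first: none of the subtracted shapes is present at this height, so the 9.5×9 cube is unchanged — area = 85.50 mm²; the cube at (15, 4) does not reach this height (z outside [11, 19.5]); After the difference (first − rest): none of the subtracted shapes is present at this height, so that combined region is unchanged — area = 85.50 mm². At z = 9.7: the 9.5×9 cube contributes its full rectangle (area 85.50 mm²); the r=3.5 cylinder at (13.5, 3.5) gives a regular 24-gon of circumradius 3.5 (constant along its height) (area = (24/2)·3.500²·sin(360°/24) = 38.05 mm²); the r=2 cylinder at (-0.5, 4) contributes a regular 24-gon of circumradius 2 (area = (24/2)·2.000²·sin(360°/24) = 12.42 mm²); Taking the first minus the rest: starting from the 9.5×9 cube (85.50 mm²), the r=3.5 cylinder at (13.5, 3.5) misses the remaining region (no effect); the r=2 cylinder at (-0.5, 4) partially overlaps it — only the 4.24 mm² overlap (of its 12.42 mm²) is removed, clipping the outline — area = 81.26 mm²; the cube at (15, 4) is absent (z outside [11, 19.5]); Taking the first minus the rest: none of the subtracted shapes is present at this height, so the result so far is unchanged — area = 81.26 mm². Checking containment: the cross-section at z = 9.7 is a subset of the cross-section at z = 0.2.

entirely on top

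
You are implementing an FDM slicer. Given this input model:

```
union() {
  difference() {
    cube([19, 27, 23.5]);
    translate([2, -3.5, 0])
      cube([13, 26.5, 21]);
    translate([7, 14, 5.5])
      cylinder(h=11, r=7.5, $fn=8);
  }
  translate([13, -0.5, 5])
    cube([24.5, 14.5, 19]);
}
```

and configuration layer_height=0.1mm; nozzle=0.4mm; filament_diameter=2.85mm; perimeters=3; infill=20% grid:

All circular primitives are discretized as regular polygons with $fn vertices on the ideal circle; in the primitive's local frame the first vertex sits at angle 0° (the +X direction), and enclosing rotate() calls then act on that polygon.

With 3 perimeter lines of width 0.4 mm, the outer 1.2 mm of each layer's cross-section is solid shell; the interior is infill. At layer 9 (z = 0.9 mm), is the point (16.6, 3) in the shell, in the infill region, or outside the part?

infill

At z = 0.9 mm: the cube is present — its section is the full 19×27 rectangle; the 13×26.5 cube at (2, -3.5) contributes its full rectangle; the cylinder at (7, 14) does not reach this height (z outside [5.5, 16.5]); After the difference (first − rest): starting from the 19×27 cube, the 13×26.5 cube at (2, -3.5) partially overlaps it — only the 299.00 mm² overlap (of its 344.50 mm²) is removed, clipping the outline — 1 connected region; the cube at (13, -0.5) is not intersected at this z (z outside [5, 24]); Combining (union): only the result so far is present, so the union is just that shape — 1 connected region. Overall, the cross-section is a single solid region. The nearest boundary edge runs (15.00, 0.00)→(15.00, 23.00); distance from the point to it = 1.60 mm. The point is inside the cross-section and 1.60 mm from the nearest boundary — more than the 1.2 mm shell width (3 × 0.4), so it's in the infill interior.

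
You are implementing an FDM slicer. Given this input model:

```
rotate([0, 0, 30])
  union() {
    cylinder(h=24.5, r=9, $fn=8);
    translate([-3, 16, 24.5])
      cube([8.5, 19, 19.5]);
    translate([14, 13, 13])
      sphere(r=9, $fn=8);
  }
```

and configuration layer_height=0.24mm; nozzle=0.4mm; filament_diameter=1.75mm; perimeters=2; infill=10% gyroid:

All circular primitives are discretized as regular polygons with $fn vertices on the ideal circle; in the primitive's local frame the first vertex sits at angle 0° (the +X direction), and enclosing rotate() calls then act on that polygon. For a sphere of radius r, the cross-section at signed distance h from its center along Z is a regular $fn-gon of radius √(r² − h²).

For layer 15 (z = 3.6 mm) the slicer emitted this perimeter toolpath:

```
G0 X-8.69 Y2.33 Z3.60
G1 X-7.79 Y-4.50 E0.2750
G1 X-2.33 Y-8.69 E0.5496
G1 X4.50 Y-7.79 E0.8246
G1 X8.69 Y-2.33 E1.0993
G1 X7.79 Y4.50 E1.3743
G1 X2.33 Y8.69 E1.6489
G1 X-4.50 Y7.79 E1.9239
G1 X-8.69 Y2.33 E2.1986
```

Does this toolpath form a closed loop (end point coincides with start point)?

yes

Start point (G0): (-8.69, 2.33). End point (last G1): the path returns to the start — closed.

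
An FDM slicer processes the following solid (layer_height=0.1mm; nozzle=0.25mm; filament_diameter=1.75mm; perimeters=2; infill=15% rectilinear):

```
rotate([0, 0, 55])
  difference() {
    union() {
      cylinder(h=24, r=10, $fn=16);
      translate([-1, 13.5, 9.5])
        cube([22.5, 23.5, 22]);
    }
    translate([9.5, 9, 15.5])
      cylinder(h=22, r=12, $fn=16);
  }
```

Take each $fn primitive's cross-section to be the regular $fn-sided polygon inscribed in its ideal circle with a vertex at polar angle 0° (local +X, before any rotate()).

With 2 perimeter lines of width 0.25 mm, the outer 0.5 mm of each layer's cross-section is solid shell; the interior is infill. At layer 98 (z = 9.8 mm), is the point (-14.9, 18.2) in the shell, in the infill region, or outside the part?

At z = 9.8 mm: the r=10 cylinder contributes a regular 16-gon of circumradius 10; the cube at (-1, 13.5) is present — its section is the full 22.5×23.5 rectangle; Taking the union: the 2 present regions are separate (no shared area or edge), so areas and boundary lengths simply add and each stays a separate island — 2 connected regions; the cylinder at (9.5, 9) does not reach this height (z outside [15.5, 37.5]); Subtracting the remaining from the first: none of the subtracted shapes is present at this height, so the result so far is unchanged — 2 connected regions; (rotated 55° about Z; rotation is an isometry so areas/perimeters/island counts are preserved). Overall, the cross-section has 2 separate islands. Undo the 55° rotation: the query point maps to (6.362, 22.644) in the un-rotated model frame. The nearest boundary edge runs (-1.00, 13.50)→(-1.00, 37.00); distance from the point to it = 7.36 mm. (Shell/infill is judged within the island containing the point — the largest one.) The point is inside the cross-section and 7.36 mm from the nearest boundary — more than the 0.5 mm shell width (2 × 0.25), so it's in the infill interior.

infill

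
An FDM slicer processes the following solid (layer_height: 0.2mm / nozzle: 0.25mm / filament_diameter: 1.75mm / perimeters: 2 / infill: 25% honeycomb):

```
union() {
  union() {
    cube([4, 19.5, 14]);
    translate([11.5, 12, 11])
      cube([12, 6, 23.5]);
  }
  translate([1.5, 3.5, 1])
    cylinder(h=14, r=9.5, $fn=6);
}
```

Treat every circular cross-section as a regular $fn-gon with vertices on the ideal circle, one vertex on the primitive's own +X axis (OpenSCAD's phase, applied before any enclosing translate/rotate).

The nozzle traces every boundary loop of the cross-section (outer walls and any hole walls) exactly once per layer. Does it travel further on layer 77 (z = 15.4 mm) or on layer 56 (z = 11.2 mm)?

Layer 77 (z = 15.4): the cube is absent (z outside [0, 14]); the cube at (11.5, 12) is present — its section is the full 12×6 rectangle (perimeter 36.00 mm); Combining (union): only the 12×6 cube at (11.5, 12) is present, so the union is just that shape — boundary = 36.00 mm; the cylinder at (1.5, 3.5) is absent (z outside [1, 15]); Merging all regions: only the result so far is present, so the union is just that shape — boundary = 36.00 mm. So its perimeter = 36.00 mm. Layer 56 (z = 11.2): the cube (footprint 4×19.5) is included at this height (perimeter 47.00 mm); the cube at (11.5, 12) is present — its section is the full 12×6 rectangle (perimeter 36.00 mm); Combining (union): the 2 present regions are separate (no shared area or edge), so areas and boundary lengths simply add and each stays a separate island — boundary = 83.00 mm; the r=9.5 cylinder at (1.5, 3.5) contributes a regular 6-gon of circumradius 9.5 (perimeter = 2·6·9.500·sin(180°/6) = 57.00 mm); Taking the union: the regions partially overlap (shared area 46.91 mm²), so the edge portions inside another operand are dropped and the merged outline is re-measured after clipping — boundary = 108.55 mm. So its perimeter = 108.55 mm. Layer 56 is larger (108.55 vs 36.00 mm).

layer 56 (z = 11.2 mm)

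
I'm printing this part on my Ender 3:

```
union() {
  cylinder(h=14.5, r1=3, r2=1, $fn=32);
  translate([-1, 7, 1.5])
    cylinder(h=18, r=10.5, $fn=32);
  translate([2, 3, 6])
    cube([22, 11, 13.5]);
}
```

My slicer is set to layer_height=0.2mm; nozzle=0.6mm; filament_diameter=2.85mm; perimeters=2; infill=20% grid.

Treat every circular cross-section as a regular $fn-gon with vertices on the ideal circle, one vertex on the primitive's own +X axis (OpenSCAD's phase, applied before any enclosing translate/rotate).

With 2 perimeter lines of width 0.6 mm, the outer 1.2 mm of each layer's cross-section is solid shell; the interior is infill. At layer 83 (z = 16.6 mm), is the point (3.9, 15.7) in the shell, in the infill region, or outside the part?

At z = 16.6 mm: the cone is absent (z outside [0, 14.5]); the r=10.5 cylinder at (-1, 7) contributes a regular 32-gon of circumradius 10.5; the cube at (2, 3) is present — its section is the full 22×11 rectangle; Taking the union: the regions partially overlap (shared area 75.18 mm²), so overlapping operands fuse into one piece — 1 connected region. Overall, the cross-section is a single solid region. The nearest boundary edge runs (3.02, 16.70)→(4.83, 15.73); distance from the point to it = 0.47 mm. The point is inside the cross-section, 0.47 mm from the nearest boundary — within the 1.2 mm shell band (2 × 0.6).

shell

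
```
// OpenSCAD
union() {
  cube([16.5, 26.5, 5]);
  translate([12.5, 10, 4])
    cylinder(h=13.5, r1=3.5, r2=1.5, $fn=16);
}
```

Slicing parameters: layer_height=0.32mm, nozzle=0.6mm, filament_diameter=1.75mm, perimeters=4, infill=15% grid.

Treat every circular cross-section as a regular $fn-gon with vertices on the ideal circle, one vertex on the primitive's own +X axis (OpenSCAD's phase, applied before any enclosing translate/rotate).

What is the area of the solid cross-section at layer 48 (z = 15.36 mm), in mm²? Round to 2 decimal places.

10.11 mm²

At z = 15.36 mm: the cube is absent (z outside [0, 5]); the cone at (12.5, 10) contributes a regular 16-gon of circumradius 1.817 (interpolated between r1=3.5 and r2=1.5 at t=0.841) (area = (16/2)·1.817²·sin(360°/16) = 10.11 mm²); Taking the union: only the cone at (12.5, 10) is present, so the union is just that shape — area = 10.11 mm². Overall, the cross-section is a single solid region. Net area = 10.11 mm².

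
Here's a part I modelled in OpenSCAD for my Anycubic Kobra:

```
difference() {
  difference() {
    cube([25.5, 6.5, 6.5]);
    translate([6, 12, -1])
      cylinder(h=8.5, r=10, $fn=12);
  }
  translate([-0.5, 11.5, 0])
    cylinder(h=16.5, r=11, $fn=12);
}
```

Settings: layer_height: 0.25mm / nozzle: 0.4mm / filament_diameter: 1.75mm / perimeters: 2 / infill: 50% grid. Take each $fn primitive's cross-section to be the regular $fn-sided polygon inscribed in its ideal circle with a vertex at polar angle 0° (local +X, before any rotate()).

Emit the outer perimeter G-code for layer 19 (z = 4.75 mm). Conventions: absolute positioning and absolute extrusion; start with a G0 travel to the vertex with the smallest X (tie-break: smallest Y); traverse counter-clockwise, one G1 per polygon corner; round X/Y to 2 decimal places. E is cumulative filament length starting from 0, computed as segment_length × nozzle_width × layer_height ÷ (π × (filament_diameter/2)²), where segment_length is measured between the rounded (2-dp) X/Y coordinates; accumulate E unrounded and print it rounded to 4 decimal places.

G0 X0.00 Y0.00 Z4.75
G1 X25.50 Y0.00 E1.0602
G1 X25.50 Y6.50 E1.3304
G1 X14.16 Y6.50 E1.8019
G1 X11.00 Y3.34 E1.9877
G1 X6.00 Y2.00 E2.2029
G1 X5.23 Y2.21 E2.2361
G1 X5.00 Y1.97 E2.2499
G1 X0.00 Y0.63 E2.4651
G1 X0.00 Y0.00 E2.4913

At z = 4.75 mm: the 25.5×6.5 cube contributes its full rectangle; the r=10 cylinder at (6, 12) gives a regular 12-gon of circumradius 10 (constant along its height); Subtracting the remaining from the first: starting from the 25.5×6.5 cube, the r=10 cylinder at (6, 12) partially overlaps it — only the 45.96 mm² overlap (of its 300.00 mm²) is removed, clipping the outline — 1 connected region; the r=11 cylinder at (-0.5, 11.5) gives a regular 12-gon of circumradius 11 (constant along its height); Subtracting the remaining from the first: starting from that combined region, the r=11 cylinder at (-0.5, 11.5) partially overlaps it — only the 8.57 mm² overlap (of its 363.00 mm²) is removed, clipping the outline — 1 connected region. The outline is a single polygon with 9 vertices. Extrusion per mm of travel: 0.4 × 0.25 / (π × 0.875²) = 0.041575. Accumulating E over each segment gives final E = 2.4913.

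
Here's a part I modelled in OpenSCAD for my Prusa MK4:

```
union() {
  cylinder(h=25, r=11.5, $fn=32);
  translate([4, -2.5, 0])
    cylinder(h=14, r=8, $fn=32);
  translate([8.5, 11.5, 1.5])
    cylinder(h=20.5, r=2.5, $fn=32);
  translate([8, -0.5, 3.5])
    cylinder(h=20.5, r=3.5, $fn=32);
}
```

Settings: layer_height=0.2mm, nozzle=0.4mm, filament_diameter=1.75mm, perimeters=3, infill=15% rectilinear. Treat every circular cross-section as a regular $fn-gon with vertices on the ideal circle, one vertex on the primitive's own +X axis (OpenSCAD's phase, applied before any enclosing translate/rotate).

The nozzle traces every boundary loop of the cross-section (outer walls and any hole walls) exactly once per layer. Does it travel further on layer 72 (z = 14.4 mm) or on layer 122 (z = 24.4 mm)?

layer 72 (z = 14.4 mm)

Layer 72 (z = 14.4): the r=11.5 cylinder contributes a regular 32-gon of circumradius 11.5 (perimeter = 2·32·11.500·sin(180°/32) = 72.14 mm); the cylinder at (4, -2.5) is not intersected at this z (z outside [0, 14]); the r=2.5 cylinder at (8.5, 11.5) gives a regular 32-gon of circumradius 2.5 (constant along its height) (perimeter = 2·32·2.500·sin(180°/32) = 15.68 mm); the r=3.5 cylinder at (8, -0.5) gives a regular 32-gon of circumradius 3.5 (constant along its height) (perimeter = 2·32·3.500·sin(180°/32) = 21.96 mm); Merging all regions: the regions partially overlap (shared area 38.19 mm²), so the edge portions inside another operand are dropped and the merged outline is re-measured after clipping — boundary = 87.83 mm. So its perimeter = 87.83 mm. Layer 122 (z = 24.4): the r=11.5 cylinder contributes a regular 32-gon of circumradius 11.5 (perimeter = 2·32·11.500·sin(180°/32) = 72.14 mm); the cylinder at (4, -2.5) is not intersected at this z (z outside [0, 14]); the cylinder at (8.5, 11.5) does not reach this height (z outside [1.5, 22]); the cylinder at (8, -0.5) is absent (z outside [3.5, 24]); Taking the union: only the r=11.5 cylinder is present, so the union is just that shape — boundary = 72.14 mm. So its perimeter = 72.14 mm. Layer 72 is larger (87.83 vs 72.14 mm).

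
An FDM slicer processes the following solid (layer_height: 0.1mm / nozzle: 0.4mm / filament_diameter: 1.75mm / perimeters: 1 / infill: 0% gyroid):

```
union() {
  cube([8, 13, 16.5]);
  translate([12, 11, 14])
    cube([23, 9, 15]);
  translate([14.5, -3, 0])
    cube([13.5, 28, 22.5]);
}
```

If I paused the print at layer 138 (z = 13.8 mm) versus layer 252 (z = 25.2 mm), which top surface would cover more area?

layer 138 (z = 13.8 mm)

Layer 138 (z = 13.8): the 8×13 cube contributes its full rectangle (area 104.00 mm²); the cube at (12, 11) does not reach this height (z outside [14, 29]); the cube at (14.5, -3) is present — its section is the full 13.5×28 rectangle (area 378.00 mm²); Combining (union): the 2 present regions are separate (no shared area or edge), so areas and boundary lengths simply add and each stays a separate island — area = 482.00 mm². So its area = 482.00 mm². Layer 252 (z = 25.2): the cube does not reach this height (z outside [0, 16.5]); the cube at (12, 11) (footprint 23×9) is included at this height (area 207.00 mm²); the cube at (14.5, -3) is not intersected at this z (z outside [0, 22.5]); Combining (union): only the 23×9 cube at (12, 11) is present, so the union is just that shape — area = 207.00 mm². So its area = 207.00 mm². Layer 138 is larger (482.00 vs 207.00 mm²).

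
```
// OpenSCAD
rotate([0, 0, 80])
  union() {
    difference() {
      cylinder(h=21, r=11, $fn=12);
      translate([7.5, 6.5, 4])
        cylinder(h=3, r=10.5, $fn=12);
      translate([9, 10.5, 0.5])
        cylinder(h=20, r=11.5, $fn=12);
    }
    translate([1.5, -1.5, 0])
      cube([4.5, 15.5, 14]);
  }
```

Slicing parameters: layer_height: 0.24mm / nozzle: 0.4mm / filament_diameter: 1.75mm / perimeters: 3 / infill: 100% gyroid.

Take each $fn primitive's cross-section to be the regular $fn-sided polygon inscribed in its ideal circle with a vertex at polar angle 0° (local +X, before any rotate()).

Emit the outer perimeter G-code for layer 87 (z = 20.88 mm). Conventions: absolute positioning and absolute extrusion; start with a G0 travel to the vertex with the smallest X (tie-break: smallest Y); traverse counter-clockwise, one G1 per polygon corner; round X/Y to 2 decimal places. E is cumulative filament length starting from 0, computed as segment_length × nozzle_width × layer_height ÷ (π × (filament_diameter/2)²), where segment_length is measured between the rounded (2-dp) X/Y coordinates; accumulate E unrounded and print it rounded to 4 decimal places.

G0 X-10.83 Y1.91 Z20.88
G1 X-10.34 Y-3.76 E0.2271
G1 X-7.07 Y-8.43 E0.4547
G1 X-1.91 Y-10.83 E0.6818
G1 X3.76 Y-10.34 E0.9090
G1 X8.43 Y-7.07 E1.1365
G1 X10.83 Y-1.91 E1.3636
G1 X10.34 Y3.76 E1.5908
G1 X7.07 Y8.43 E1.8183
G1 X1.91 Y10.83 E2.0455
G1 X-3.76 Y10.34 E2.2726
G1 X-8.43 Y7.07 E2.5001
G1 X-10.83 Y1.91 E2.7273

At z = 20.88 mm: the cylinder: section is a regular 12-gon, circumradius r=11; the cylinder at (7.5, 6.5) does not reach this height (z outside [4, 7]); the cylinder at (9, 10.5) is not intersected at this z (z outside [0.5, 20.5]); After the difference (first − rest): none of the subtracted shapes is present at this height, so the r=11 cylinder is unchanged — 1 connected region; the cube at (1.5, -1.5) is not intersected at this z (z outside [0, 14]); Merging all regions: only that combined region is present, so the union is just that shape — 1 connected region; (whole slice rotated 80° about Z — lengths, areas and connectivity unchanged). The outline is a single polygon with 12 vertices. Extrusion per mm of travel: 0.4 × 0.24 / (π × 0.875²) = 0.039912. Accumulating E over each segment gives final E = 2.7273.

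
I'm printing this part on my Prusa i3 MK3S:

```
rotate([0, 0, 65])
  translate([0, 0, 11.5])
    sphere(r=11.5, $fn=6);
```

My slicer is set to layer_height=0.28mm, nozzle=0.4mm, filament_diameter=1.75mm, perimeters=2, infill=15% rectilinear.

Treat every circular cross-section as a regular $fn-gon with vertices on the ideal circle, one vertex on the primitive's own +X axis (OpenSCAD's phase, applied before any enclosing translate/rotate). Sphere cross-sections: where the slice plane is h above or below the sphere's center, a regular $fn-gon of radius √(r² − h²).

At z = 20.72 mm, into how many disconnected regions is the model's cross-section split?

At z = 20.72 mm: the r=11.5 sphere slices to a regular 6-gon of circumradius 6.873 (√(r²−h²) with h=9.22 from center); (whole slice rotated 65° about Z — lengths, areas and connectivity unchanged). The result has 1 disconnected region.

1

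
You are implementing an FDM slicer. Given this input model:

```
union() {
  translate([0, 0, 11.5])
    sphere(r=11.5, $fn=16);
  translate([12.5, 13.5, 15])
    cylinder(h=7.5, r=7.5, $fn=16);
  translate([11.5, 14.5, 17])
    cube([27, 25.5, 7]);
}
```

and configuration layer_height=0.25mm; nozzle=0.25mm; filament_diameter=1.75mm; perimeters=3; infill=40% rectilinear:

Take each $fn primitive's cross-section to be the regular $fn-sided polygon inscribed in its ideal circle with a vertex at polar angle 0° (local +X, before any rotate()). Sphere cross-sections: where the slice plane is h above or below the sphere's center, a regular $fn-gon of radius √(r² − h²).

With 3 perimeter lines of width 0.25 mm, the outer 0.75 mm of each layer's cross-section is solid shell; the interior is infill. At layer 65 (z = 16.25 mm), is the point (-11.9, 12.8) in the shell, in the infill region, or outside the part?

At z = 16.25 mm: the r=11.5 sphere slices to a regular 16-gon of circumradius 10.473 (√(r²−h²) with h=4.75 from center); the r=7.5 cylinder at (12.5, 13.5) contributes a regular 16-gon of circumradius 7.5; the cube at (11.5, 14.5) is not intersected at this z (z outside [17, 24]); Merging all regions: the 2 present regions are separate (no shared area or edge), so areas and boundary lengths simply add and each stays a separate island — 2 connected regions. Overall, the cross-section has 2 separate islands. The nearest boundary edge runs (-9.68, 4.01)→(-7.41, 7.41); distance from the point to it = 7.02 mm. The point is not inside any of the regions above, so it lies outside the cross-section (7.02 mm from the nearest boundary).

outside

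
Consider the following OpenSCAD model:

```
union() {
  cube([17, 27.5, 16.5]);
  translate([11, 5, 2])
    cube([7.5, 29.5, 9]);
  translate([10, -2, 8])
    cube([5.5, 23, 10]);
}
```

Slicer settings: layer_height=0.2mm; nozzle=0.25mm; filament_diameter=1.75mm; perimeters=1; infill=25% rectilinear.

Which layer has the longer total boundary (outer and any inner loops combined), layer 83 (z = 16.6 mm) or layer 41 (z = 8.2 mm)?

layer 41 (z = 8.2 mm)

Layer 83 (z = 16.6): the cube is not intersected at this z (z outside [0, 16.5]); the cube at (11, 5) does not reach this height (z outside [2, 11]); the cube at (10, -2) is present — its section is the full 5.5×23 rectangle (perimeter 57.00 mm); Taking the union: only the 5.5×23 cube at (10, -2) is present, so the union is just that shape — boundary = 57.00 mm. So its perimeter = 57.00 mm. Layer 41 (z = 8.2): the 17×27.5 cube contributes its full rectangle (perimeter 89.00 mm); the cube at (11, 5) (footprint 7.5×29.5) is included at this height (perimeter 74.00 mm); the cube at (10, -2) (footprint 5.5×23) is included at this height (perimeter 57.00 mm); Combining (union): the regions partially overlap (shared area 250.50 mm²), so the edge portions inside another operand are dropped and the merged outline is re-measured after clipping — boundary = 110.00 mm. So its perimeter = 110.00 mm. Layer 41 is larger (110.00 vs 57.00 mm).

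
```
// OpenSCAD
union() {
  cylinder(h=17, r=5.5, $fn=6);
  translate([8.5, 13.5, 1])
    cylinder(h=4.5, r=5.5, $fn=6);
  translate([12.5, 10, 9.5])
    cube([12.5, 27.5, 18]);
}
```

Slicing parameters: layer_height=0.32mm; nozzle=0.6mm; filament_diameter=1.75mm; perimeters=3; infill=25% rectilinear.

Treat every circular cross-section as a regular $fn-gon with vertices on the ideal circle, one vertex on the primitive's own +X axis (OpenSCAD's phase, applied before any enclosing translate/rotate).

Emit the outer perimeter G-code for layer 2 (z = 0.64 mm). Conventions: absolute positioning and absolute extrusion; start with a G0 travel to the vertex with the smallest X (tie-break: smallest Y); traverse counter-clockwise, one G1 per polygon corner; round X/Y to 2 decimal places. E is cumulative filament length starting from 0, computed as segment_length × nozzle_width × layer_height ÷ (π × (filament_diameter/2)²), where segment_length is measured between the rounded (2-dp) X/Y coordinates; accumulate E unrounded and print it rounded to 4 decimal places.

G0 X-5.50 Y0.00 Z0.64
G1 X-2.75 Y-4.76 E0.4388
G1 X2.75 Y-4.76 E0.8779
G1 X5.50 Y0.00 E1.3167
G1 X2.75 Y4.76 E1.7555
G1 X-2.75 Y4.76 E2.1945
G1 X-5.50 Y0.00 E2.6333

At z = 0.64 mm: the r=5.5 cylinder gives a regular 6-gon of circumradius 5.5 (constant along its height); the cylinder at (8.5, 13.5) does not reach this height (z outside [1, 5.5]); the cube at (12.5, 10) does not reach this height (z outside [9.5, 27.5]); Merging all regions: only the r=5.5 cylinder is present, so the union is just that shape — 1 connected region. The outline is a single polygon with 6 vertices. Extrusion per mm of travel: 0.6 × 0.32 / (π × 0.875²) = 0.079824. Accumulating E over each segment gives final E = 2.6333.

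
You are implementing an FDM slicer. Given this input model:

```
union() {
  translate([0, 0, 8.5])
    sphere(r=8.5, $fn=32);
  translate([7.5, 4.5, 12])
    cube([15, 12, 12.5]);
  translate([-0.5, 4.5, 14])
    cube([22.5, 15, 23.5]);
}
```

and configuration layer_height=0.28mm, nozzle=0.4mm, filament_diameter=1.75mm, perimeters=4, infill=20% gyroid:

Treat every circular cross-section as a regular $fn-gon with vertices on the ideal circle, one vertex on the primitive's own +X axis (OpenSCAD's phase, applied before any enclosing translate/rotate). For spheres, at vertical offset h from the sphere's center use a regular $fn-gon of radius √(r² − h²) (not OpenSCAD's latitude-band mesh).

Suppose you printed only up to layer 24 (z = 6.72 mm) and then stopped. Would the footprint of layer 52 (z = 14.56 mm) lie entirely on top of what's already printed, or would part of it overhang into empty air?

part overhangs

Compare the two slices. At z = 6.72: the r=8.5 sphere slices to a regular 32-gon of circumradius 8.312 (√(r²−h²) with h=1.78 from center) (area = (32/2)·8.312²·sin(360°/32) = 215.63 mm²); the cube at (7.5, 4.5) is not intersected at this z (z outside [12, 24.5]); the cube at (-0.5, 4.5) is not intersected at this z (z outside [14, 37.5]); Merging all regions: only the r=8.5 sphere is present, so the union is just that shape — area = 215.63 mm². At z = 14.56: the r=8.5 sphere contributes a regular 32-gon of circumradius √(8.5²−6.06²) = 5.960 (area = (32/2)·5.960²·sin(360°/32) = 110.89 mm²); the 15×12 cube at (7.5, 4.5) contributes its full rectangle (area 180.00 mm²); the cube at (-0.5, 4.5) is present — its section is the full 22.5×15 rectangle (area 337.50 mm²); Combining (union): the regions partially overlap — summed areas 628.39 mm² minus the doubly-counted overlap 178.54 mm² gives 449.85 mm² — area = 449.85 mm². Checking containment: at z = 14.56 the cross-section extends beyond the z = 6.72 cross-section by about 323.05 mm².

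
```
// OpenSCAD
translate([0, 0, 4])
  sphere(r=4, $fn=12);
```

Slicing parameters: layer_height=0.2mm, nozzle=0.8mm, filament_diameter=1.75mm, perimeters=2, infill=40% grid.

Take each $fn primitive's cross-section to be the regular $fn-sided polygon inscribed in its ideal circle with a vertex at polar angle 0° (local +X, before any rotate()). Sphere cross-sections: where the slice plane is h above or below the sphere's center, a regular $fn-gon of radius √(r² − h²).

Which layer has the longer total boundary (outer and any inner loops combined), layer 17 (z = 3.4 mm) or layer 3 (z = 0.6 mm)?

Layer 17 (z = 3.4): the r=4 sphere slices to a regular 12-gon of circumradius 3.955 (√(r²−h²) with h=0.6 from center) (perimeter = 2·12·3.955·sin(180°/12) = 24.57 mm). So its perimeter = 24.57 mm. Layer 3 (z = 0.6): the r=4 sphere contributes a regular 12-gon of circumradius √(4²−3.4²) = 2.107 (perimeter = 2·12·2.107·sin(180°/12) = 13.09 mm). So its perimeter = 13.09 mm. Layer 17 is larger (24.57 vs 13.09 mm).

layer 17 (z = 3.4 mm)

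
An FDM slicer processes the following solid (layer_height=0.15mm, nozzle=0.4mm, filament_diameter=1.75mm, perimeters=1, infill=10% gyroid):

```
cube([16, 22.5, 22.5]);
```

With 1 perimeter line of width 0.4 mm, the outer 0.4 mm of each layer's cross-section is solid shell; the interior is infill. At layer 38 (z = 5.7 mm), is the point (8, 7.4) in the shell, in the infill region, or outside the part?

At z = 5.7 mm: the cube (footprint 16×22.5) is included at this height. Overall, the cross-section is a single solid region. The nearest boundary edge runs (0.00, 0.00)→(16.00, 0.00); distance from the point to it = 7.40 mm. The point is inside the cross-section and 7.40 mm from the nearest boundary — more than the 0.4 mm shell width (1 × 0.4), so it's in the infill interior.

infill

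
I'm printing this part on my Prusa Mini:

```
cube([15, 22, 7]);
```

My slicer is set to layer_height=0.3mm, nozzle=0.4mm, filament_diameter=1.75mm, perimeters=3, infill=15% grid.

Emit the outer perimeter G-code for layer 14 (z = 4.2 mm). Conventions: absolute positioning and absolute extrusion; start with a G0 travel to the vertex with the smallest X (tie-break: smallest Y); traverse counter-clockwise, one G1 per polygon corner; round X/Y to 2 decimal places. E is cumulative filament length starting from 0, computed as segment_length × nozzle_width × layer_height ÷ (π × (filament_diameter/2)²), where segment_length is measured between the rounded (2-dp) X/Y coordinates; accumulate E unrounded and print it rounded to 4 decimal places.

G0 X0.00 Y0.00 Z4.20
G1 X15.00 Y0.00 E0.7484
G1 X15.00 Y22.00 E1.8459
G1 X0.00 Y22.00 E2.5943
G1 X0.00 Y0.00 E3.6919

At z = 4.2 mm: the cube is present — its section is the full 15×22 rectangle. The outline is a single polygon with 4 vertices. Extrusion per mm of travel: 0.4 × 0.3 / (π × 0.875²) = 0.049890. Accumulating E over each segment gives final E = 3.6919.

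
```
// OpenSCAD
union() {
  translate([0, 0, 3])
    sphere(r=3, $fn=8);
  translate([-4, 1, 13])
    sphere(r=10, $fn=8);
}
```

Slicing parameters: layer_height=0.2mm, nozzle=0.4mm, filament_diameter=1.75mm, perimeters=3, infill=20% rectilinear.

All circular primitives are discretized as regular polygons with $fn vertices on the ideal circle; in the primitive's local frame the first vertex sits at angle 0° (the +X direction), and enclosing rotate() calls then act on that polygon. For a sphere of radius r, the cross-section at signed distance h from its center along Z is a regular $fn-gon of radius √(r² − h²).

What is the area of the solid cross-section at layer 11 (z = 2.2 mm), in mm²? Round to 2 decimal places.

At z = 2.2 mm: the r=3 sphere contributes a regular 8-gon of circumradius √(3²−0.8²) = 2.891 (area = (8/2)·2.891²·sin(360°/8) = 23.65 mm²); the sphere at (-4, 1) is absent (|z−center|=10.800 > r=10); Combining (union): only the r=3 sphere is present, so the union is just that shape — area = 23.65 mm². Overall, the cross-section is a single solid region. Net area = 23.65 mm².

23.65 mm²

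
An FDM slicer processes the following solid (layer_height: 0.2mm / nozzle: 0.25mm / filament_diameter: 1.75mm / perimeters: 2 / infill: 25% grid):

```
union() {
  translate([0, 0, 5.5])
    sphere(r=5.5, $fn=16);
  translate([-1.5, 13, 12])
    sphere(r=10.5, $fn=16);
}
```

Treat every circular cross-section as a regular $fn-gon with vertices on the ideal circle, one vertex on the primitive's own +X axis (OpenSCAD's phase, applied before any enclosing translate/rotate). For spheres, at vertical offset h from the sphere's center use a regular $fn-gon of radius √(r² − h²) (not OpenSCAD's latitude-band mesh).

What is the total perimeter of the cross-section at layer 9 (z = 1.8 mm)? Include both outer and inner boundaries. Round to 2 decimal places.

40.96 mm

At z = 1.8 mm: the r=5.5 sphere slices to a regular 16-gon of circumradius 4.069 (√(r²−h²) with h=3.7 from center) (perimeter = 2·16·4.069·sin(180°/16) = 25.40 mm); the r=10.5 sphere at (-1.5, 13) contributes a regular 16-gon of circumradius √(10.5²−10.2²) = 2.492 (perimeter = 2·16·2.492·sin(180°/16) = 15.56 mm); Merging all regions: the 2 present regions are separate (no shared area or edge), so areas and boundary lengths simply add and each stays a separate island — boundary = 40.96 mm. Overall, the cross-section has 2 separate islands. Total boundary length (outer) = 40.96 mm.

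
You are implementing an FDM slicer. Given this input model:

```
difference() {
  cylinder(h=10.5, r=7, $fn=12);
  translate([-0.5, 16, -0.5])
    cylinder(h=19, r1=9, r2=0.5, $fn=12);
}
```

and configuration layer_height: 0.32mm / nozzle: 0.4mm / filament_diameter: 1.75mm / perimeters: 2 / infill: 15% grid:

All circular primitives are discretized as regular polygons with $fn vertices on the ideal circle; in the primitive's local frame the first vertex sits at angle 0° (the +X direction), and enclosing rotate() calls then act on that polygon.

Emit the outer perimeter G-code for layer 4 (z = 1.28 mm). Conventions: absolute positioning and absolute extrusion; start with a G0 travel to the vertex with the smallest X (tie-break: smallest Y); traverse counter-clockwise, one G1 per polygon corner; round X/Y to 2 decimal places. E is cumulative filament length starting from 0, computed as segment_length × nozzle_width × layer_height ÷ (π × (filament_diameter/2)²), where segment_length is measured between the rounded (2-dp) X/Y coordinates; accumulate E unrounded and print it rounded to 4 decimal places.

At z = 1.28 mm: the r=7 cylinder gives a regular 12-gon of circumradius 7 (constant along its height); the cone at (-0.5, 16) (r1=9→r2=0.5) has section circumradius 8.204 here — a regular 12-gon; Taking the first minus the rest: starting from the r=7 cylinder, the cone at (-0.5, 16) misses the remaining region (no effect) — 1 connected region. The outline is a single polygon with 12 vertices. Extrusion per mm of travel: 0.4 × 0.32 / (π × 0.875²) = 0.053216. Accumulating E over each segment gives final E = 2.3135.

G0 X-7.00 Y0.00 Z1.28
G1 X-6.06 Y-3.50 E0.1929
G1 X-3.50 Y-6.06 E0.3855
G1 X0.00 Y-7.00 E0.5784
G1 X3.50 Y-6.06 E0.7712
G1 X6.06 Y-3.50 E0.9639
G1 X7.00 Y0.00 E1.1568
G1 X6.06 Y3.50 E1.3496
G1 X3.50 Y6.06 E1.5423
G1 X0.00 Y7.00 E1.7351
G1 X-3.50 Y6.06 E1.9280
G1 X-6.06 Y3.50 E2.1207
G1 X-7.00 Y0.00 E2.3135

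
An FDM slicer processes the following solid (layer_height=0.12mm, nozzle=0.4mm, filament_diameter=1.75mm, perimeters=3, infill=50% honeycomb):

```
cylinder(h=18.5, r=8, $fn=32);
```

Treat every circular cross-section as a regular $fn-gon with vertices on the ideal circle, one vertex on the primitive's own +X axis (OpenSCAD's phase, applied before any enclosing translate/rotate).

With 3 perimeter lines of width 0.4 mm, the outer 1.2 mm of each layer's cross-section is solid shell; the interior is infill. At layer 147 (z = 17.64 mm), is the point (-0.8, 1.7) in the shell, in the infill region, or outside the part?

infill

At z = 17.64 mm: the r=8 cylinder contributes a regular 32-gon of circumradius 8. Overall, the cross-section is a single solid region. The nearest boundary edge runs (-3.06, 7.39)→(-4.44, 6.65); distance from the point to it = 6.09 mm. The point is inside the cross-section and 6.09 mm from the nearest boundary — more than the 1.2 mm shell width (3 × 0.4), so it's in the infill interior.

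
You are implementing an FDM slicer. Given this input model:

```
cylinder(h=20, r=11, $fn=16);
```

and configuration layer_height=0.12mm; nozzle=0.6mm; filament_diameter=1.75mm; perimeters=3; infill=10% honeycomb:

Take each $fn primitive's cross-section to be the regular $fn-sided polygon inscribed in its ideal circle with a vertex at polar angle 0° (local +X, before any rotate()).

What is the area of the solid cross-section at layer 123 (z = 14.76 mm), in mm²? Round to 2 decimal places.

370.44 mm²

At z = 14.76 mm: the r=11 cylinder gives a regular 16-gon of circumradius 11 (constant along its height) (area = (16/2)·11.000²·sin(360°/16) = 370.44 mm²). Overall, the cross-section is a single solid region. Net area = 370.44 mm².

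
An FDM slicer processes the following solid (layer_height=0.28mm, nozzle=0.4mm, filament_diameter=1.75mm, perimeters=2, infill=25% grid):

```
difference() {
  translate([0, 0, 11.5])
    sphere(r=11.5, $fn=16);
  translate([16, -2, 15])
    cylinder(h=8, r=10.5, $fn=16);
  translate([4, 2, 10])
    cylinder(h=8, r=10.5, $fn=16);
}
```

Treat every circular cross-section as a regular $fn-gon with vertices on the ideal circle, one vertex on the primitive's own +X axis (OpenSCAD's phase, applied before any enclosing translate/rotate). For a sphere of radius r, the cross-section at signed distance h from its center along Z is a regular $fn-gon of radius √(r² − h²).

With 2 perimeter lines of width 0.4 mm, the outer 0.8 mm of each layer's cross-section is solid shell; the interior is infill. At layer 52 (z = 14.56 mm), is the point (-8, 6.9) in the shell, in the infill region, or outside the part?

shell

At z = 14.56 mm: the r=11.5 sphere contributes a regular 16-gon of circumradius √(11.5²−3.06²) = 11.085; the cylinder at (16, -2) is not intersected at this z (z outside [15, 23]); the r=10.5 cylinder at (4, 2) gives a regular 16-gon of circumradius 10.5 (constant along its height); After the difference (first − rest): starting from the r=11.5 sphere, the r=10.5 cylinder at (4, 2) partially overlaps it — only the 261.45 mm² overlap (of its 337.53 mm²) is removed, clipping the outline — 1 connected region. Overall, the cross-section is a single solid region. The nearest boundary edge runs (-10.24, 4.24)→(-7.84, 7.84); distance from the point to it = 0.39 mm. The point is inside the cross-section, 0.39 mm from the nearest boundary — within the 0.8 mm shell band (2 × 0.4).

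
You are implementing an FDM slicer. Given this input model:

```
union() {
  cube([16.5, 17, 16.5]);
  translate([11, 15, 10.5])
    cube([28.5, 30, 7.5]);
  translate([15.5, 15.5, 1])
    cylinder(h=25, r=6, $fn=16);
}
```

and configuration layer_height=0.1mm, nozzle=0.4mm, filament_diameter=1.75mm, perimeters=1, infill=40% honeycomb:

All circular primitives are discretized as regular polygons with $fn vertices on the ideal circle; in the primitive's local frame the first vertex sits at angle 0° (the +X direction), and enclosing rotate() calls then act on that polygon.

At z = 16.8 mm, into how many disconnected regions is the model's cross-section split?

At z = 16.8 mm: the cube is absent (z outside [0, 16.5]); the cube at (11, 15) is present — its section is the full 28.5×30 rectangle; the r=6 cylinder at (15.5, 15.5) contributes a regular 16-gon of circumradius 6; Merging all regions: the regions partially overlap (shared area 56.60 mm²), so overlapping operands fuse into one piece — 1 connected region. The result has 1 disconnected region.

1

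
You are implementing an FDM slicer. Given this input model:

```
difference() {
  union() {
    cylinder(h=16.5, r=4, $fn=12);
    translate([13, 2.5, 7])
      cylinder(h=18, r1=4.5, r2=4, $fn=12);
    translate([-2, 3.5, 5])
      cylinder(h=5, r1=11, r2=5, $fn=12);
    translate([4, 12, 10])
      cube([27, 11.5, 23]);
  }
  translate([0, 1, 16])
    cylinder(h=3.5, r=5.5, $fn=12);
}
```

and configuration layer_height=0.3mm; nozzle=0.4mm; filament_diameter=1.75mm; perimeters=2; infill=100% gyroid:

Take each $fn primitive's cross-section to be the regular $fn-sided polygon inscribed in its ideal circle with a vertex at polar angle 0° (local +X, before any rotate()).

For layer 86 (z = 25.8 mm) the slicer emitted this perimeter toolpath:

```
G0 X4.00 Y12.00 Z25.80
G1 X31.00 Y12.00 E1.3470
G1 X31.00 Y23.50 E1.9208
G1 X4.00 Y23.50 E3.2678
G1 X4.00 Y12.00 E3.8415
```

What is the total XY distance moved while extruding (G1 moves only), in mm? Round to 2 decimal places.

Sum the Euclidean lengths of each G1 segment: total = 77.00 mm.

77.00 mm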